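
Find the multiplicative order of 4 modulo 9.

ord(4) | φ(9) = φ(3^2) = 3·(3−1) = 6 = 2 · 3.
Divisors of 6: 1, 2, 3, 6.
Check 4^d mod 9 for each divisor in increasing order:
4^1 ≡ 4
4^2 ≡ 7
4^3 ≡ 1
The smallest such exponent is 3, so the order of 4 is 3.

3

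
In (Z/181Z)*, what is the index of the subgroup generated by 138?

10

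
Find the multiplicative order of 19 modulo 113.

112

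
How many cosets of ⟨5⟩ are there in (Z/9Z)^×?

The order of 5 must divide φ(9) = φ(3^2) = 3·(3−1) = 6 = 2 · 3.
Divisors of 6: 1, 2, 3, 6.
Evaluate successive powers at the divisors of 6:
5^1 ≡ 5 (mod 9)
5^2 ≡ 7 (mod 9)
5^3 ≡ 8 (mod 9)
5^6 ≡ 1 (mod 9) ✓
So ord_9(5) = 6, hence |⟨5⟩| = 6.
The index is φ(9) / ord(5) = 6 / 6 = 1.

1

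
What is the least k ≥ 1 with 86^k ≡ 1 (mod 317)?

The order of 86 must divide φ(317) = 317 − 1 = 316 = 2^2 · 79.
Divisors of 316: 1, 2, 4, 79, 158, 316.
Evaluate successive powers at the divisors of 316:
86^1 ≡ 86 (mod 317)
86^2 ≡ 105 (mod 317)
86^4 ≡ 247 (mod 317)
86^79 ≡ 203 (mod 317)
86^158 ≡ 316 (mod 317)
86^316 ≡ 1 (mod 317) ✓
The smallest such exponent is 316, so the order of 86 is 316.

316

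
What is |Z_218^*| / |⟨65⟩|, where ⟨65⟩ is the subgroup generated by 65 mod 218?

ord(65) | φ(218) = φ(2)·φ(109) = 1·108 = 108 = 2^2 · 3^3.
Divisors of 108: 1, 2, 3, 4, 6, 9, 12, 18, 27, 36, 54, 108.
Compute 65^d (mod 218) for the divisors d until we hit 1:
65^1 ≡ 65 (mod 218)
65^2 ≡ 83 (mod 218)
65^3 ≡ 163 (mod 218)
65^4 ≡ 131 (mod 218)
65^6 ≡ 191 (mod 218)
65^9 ≡ 177 (mod 218)
65^12 ≡ 75 (mod 218)
65^18 ≡ 155 (mod 218)
65^27 ≡ 185 (mod 218)
65^36 ≡ 45 (mod 218)
65^54 ≡ 217 (mod 218)
65^108 ≡ 1 (mod 218) ✓
The order of 65 is 108, so the subgroup it generates has 108 elements.
Index = |(Z/218Z)^×| / |⟨65⟩| = 108 / 108 = 1.

1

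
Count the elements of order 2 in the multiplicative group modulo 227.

1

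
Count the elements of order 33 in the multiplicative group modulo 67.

φ(67) = 67 − 1 = 66 = 2 · 3 · 11.
In a cyclic group of order 66, there are φ(d) elements of order d for each divisor d of 66, and zero for non-divisors.
33 = 3 · 11 divides 66, and φ(33) = 20.

20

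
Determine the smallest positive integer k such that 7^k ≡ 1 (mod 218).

27

By Lagrange's theorem, ord_218(7) divides φ(218) = φ(2)·φ(109) = 1·108 = 108 = 2^2 · 3^3.
Divisors of 108: 1, 2, 3, 4, 6, 9, 12, 18, 27, 36, 54, 108.
Compute 7^d (mod 218) for the divisors d until we hit 1:
7^1 ≡ 7 (mod 218)
7^2 ≡ 49 (mod 218)
7^3 ≡ 125 (mod 218)
7^4 ≡ 3 (mod 218)
7^6 ≡ 147 (mod 218)
7^9 ≡ 63 (mod 218)
7^12 ≡ 27 (mod 218)
7^18 ≡ 45 (mod 218)
7^27 ≡ 1 (mod 218) ✓
The smallest such exponent is 27, so the order of 7 is 27.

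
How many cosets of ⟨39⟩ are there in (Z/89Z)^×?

8

By Lagrange's theorem, ord_89(39) divides φ(89) = 89 − 1 = 88 = 2^3 · 11.
Divisors of 88: 1, 2, 4, 8, 11, 22, 44, 88.
Evaluate successive powers at the divisors of 88:
39^1 ≡ 39
39^2 ≡ 8
39^4 ≡ 64
39^8 ≡ 2
39^11 ≡ 1
So ord_89(39) = 11, hence |⟨39⟩| = 11.
Index = |(Z/89Z)^×| / |⟨39⟩| = 88 / 11 = 8.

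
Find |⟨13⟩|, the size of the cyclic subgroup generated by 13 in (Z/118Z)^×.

The order of 13 must divide φ(118) = φ(2)·φ(59) = 1·58 = 58 = 2 · 29.
Divisors of 58: 1, 2, 29, 58.
Check 13^d mod 118 for each divisor in increasing order:
13^1 ≡ 13 (mod 118)
13^2 ≡ 51 (mod 118)
13^29 ≡ 117 (mod 118)
13^58 ≡ 1 (mod 118) ✓
The smallest such exponent is 58, so the order of 13 is 58.

58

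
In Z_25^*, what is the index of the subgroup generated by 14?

2

Since 14 ∈ (Z/25Z)^×, its order divides φ(25) = φ(5^2) = 5·(5−1) = 20 = 2^2 · 5.
Divisors of 20: 1, 2, 4, 5, 10, 20.
Evaluate successive powers at the divisors of 20:
14^1 ≡ 14 (mod 25)
14^2 ≡ 21 (mod 25)
14^4 ≡ 16 (mod 25)
14^5 ≡ 24 (mod 25)
14^10 ≡ 1 (mod 25) ✓
So ord_25(14) = 10, hence |⟨14⟩| = 10.
Index = |(Z/25Z)^×| / |⟨14⟩| = 20 / 10 = 2.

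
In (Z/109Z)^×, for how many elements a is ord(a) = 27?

18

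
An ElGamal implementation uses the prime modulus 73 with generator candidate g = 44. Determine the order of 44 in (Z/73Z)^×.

72

Since 44 ∈ (Z/73Z)^×, its order divides φ(73) = 73 − 1 = 72 = 2^3 · 3^2.
Divisors of 72: 1, 2, 3, 4, 6, 8, 9, 12, 18, 24, 36, 72.
Test each divisor d:
44^1 ≡ 44
44^2 ≡ 38
44^3 ≡ 66
44^4 ≡ 57
44^6 ≡ 49
44^8 ≡ 37
44^9 ≡ 22
44^12 ≡ 65
44^18 ≡ 46
44^24 ≡ 64
44^36 ≡ 72
44^72 ≡ 1
Therefore the multiplicative order of 44 modulo 73 is 72.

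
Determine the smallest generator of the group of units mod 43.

φ(43) = 43 − 1 = 42 = 2 · 3 · 7.
Test candidates g = 2, 3, … against the prime factors q ∈ {2, 3, 7} of φ(43): g is a generator iff g^(42/q) ≢ 1 for every such q.
g = 2: 2^21 ≡ 42; 2^14 ≡ 1 — hits 1, so not a primitive root.
g = 3: 3^21 ≡ 42; 3^14 ≡ 36; 3^6 ≡ 41 — none is 1, so 3 is a primitive root.
Hence the least primitive root of 43 is 3.

3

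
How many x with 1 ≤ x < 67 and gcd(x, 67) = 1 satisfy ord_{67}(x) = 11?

10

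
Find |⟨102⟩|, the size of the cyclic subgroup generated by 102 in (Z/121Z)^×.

55

By Lagrange's theorem, ord_121(102) divides φ(121) = φ(11^2) = 11·(11−1) = 110 = 2 · 5 · 11.
Divisors of 110: 1, 2, 5, 10, 11, 22, 55, 110.
Compute 102^d (mod 121) for the divisors d until we hit 1:
102^1 ≡ 102
102^2 ≡ 119
102^5 ≡ 45
102^10 ≡ 89
102^11 ≡ 3
102^22 ≡ 9
102^55 ≡ 1
Hence ord(102) = 55.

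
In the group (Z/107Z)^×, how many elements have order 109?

0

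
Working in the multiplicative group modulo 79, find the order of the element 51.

ord(51) | φ(79) = 79 − 1 = 78 = 2 · 3 · 13.
Divisors of 78: 1, 2, 3, 6, 13, 26, 39, 78.
Test each divisor d:
51^1 ≡ 51
51^2 ≡ 73
51^3 ≡ 10
51^6 ≡ 21
51^13 ≡ 55
51^26 ≡ 23
51^39 ≡ 1
So ord_79(51) = 39.

39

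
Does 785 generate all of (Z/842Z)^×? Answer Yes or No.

φ(842) = φ(2)·φ(421) = 1·420 = 420 = 2^2 · 3 · 5 · 7.
It suffices to check that the order of 785 is not a proper divisor of 420: compute 785^(420/q) for q ∈ {2, 3, 5, 7}.
785^210 ≡ 841 (mod 842)  [q = 2: ≢ 1 ✓]
785^140 ≡ 441 (mod 842)  [q = 3: ≢ 1 ✓]
785^84 ≡ 279 (mod 842)  [q = 5: ≢ 1 ✓]
785^60 ≡ 573 (mod 842)  [q = 7: ≢ 1 ✓]
Every test exponent gives a nontrivial residue, hence 785 generates the full group.

Yes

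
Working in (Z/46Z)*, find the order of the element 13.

Since 13 ∈ (Z/46Z)^×, its order divides φ(46) = φ(2)·φ(23) = 1·22 = 22 = 2 · 11.
Divisors of 22: 1, 2, 11, 22.
Check 13^d mod 46 for each divisor in increasing order:
13^1 ≡ 13
13^2 ≡ 31
13^11 ≡ 1
The smallest such exponent is 11, so the order of 13 is 11.

11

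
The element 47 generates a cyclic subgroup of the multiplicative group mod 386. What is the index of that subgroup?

The order of 47 must divide φ(386) = φ(2)·φ(193) = 1·192 = 192 = 2^6 · 3.
Divisors of 192: 1, 2, 3, 4, 6, 8, 12, 16, 24, 32, 48, 64, 96, 192.
Compute 47^d (mod 386) for the divisors d until we hit 1:
47^1 ≡ 47
47^2 ≡ 279
47^3 ≡ 375
47^4 ≡ 255
47^6 ≡ 121
47^8 ≡ 177
47^12 ≡ 359
47^16 ≡ 63
47^24 ≡ 343
47^32 ≡ 109
47^48 ≡ 305
47^64 ≡ 301
47^96 ≡ 385
47^192 ≡ 1
Thus |⟨47⟩| = ord(47) = 192.
Index = |(Z/386Z)^×| / |⟨47⟩| = 192 / 192 = 1.

1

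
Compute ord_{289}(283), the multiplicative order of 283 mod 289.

ord(283) | φ(289) = φ(17^2) = 17·(17−1) = 272 = 2^4 · 17.
Divisors of 272: 1, 2, 4, 8, 16, 17, 34, 68, 136, 272.
Compute 283^d (mod 289) for the divisors d until we hit 1:
283^1 ≡ 283
283^2 ≡ 36
283^4 ≡ 140
283^8 ≡ 237
283^16 ≡ 103
283^17 ≡ 249
283^34 ≡ 155
283^68 ≡ 38
283^136 ≡ 288
283^272 ≡ 1
Hence ord(283) = 272.

272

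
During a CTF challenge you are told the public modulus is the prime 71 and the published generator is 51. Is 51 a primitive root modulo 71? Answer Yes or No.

No

φ(71) = 71 − 1 = 70 = 2 · 5 · 7.
Test 51^(70/q) mod 71 for each prime factor q of 70:
51^35 ≡ 70 (mod 71)  [q = 2: ≢ 1 ✓]
51^14 ≡ 1 (mod 71)  [q = 5: ≡ 1 ✗]
51^10 ≡ 48 (mod 71)  [q = 7: ≢ 1 ✓]
51^14 ≡ 1 shows ord(51) | 14, strictly less than φ(71); not a primitive root.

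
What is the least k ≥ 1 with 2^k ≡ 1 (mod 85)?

8

ord(2) | φ(85) = φ(5·17) = (5−1)·(17−1) = 4·16 = 64 = 2^6.
Divisors of 64: 1, 2, 4, 8, 16, 32, 64.
Compute 2^d (mod 85) for the divisors d until we hit 1:
2^1 ≡ 2 (mod 85)
2^2 ≡ 4 (mod 85)
2^4 ≡ 16 (mod 85)
2^8 ≡ 1 (mod 85) ✓
The smallest such exponent is 8, so the order of 2 is 8.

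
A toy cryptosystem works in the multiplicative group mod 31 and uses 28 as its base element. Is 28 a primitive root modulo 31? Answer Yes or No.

No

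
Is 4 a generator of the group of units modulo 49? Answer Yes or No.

φ(49) = φ(7^2) = 7·(7−1) = 42 = 2 · 3 · 7.
4 is a primitive root mod 49 iff 4^(φ(49)/q) ≢ 1 for every prime q | φ(49), i.e. q ∈ {2, 3, 7}.
4^21 ≡ 1 (mod 49)  [q = 2: ≡ 1 ✗]
4^14 ≡ 30 (mod 49)  [q = 3: ≢ 1 ✓]
4^6 ≡ 29 (mod 49)  [q = 7: ≢ 1 ✓]
Since 4^21 ≡ 1, the order of 4 divides 21 < 42, so 4 is not a primitive root.

No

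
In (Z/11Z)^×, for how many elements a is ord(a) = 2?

1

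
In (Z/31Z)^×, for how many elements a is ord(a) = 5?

4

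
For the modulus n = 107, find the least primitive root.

φ(107) = 107 − 1 = 106 = 2 · 53.
Test candidates g = 2, 3, … against the prime factors q ∈ {2, 53} of φ(107): g is a generator iff g^(106/q) ≢ 1 for every such q.
g = 2: 2^53 ≡ 106; 2^2 ≡ 4 — none is 1, so 2 is a primitive root.
Hence the least primitive root of 107 is 2.

2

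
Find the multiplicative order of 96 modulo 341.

30

Since 96 ∈ (Z/341Z)^×, its order divides φ(341) = φ(11·31) = (11−1)·(31−1) = 10·30 = 300 = 2^2 · 3 · 5^2.
Divisors of 300: 1, 2, 3, 4, 5, 6, 10, 12, 15, 20, 25, 30, 50, 60, 75, 100, 150, 300.
Test each divisor d:
96^1 ≡ 96 (mod 341)
96^2 ≡ 9 (mod 341)
96^3 ≡ 182 (mod 341)
96^4 ≡ 81 (mod 341)
96^5 ≡ 274 (mod 341)
96^6 ≡ 47 (mod 341)
96^10 ≡ 56 (mod 341)
96^12 ≡ 163 (mod 341)
96^15 ≡ 340 (mod 341)
96^20 ≡ 67 (mod 341)
96^25 ≡ 285 (mod 341)
96^30 ≡ 1 (mod 341) ✓
So ord_341(96) = 30.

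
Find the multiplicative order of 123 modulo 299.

132

Since 123 ∈ (Z/299Z)^×, its order divides φ(299) = φ(13·23) = (13−1)·(23−1) = 12·22 = 264 = 2^3 · 3 · 11.
Divisors of 264: 1, 2, 3, 4, 6, 8, 11, 12, 22, 24, 33, 44, 66, 88, 132, 264.
Compute 123^d (mod 299) for the divisors d until we hit 1:
123^1 ≡ 123 (mod 299)
123^2 ≡ 179 (mod 299)
123^3 ≡ 190 (mod 299)
123^4 ≡ 48 (mod 299)
123^6 ≡ 220 (mod 299)
123^8 ≡ 211 (mod 299)
123^11 ≡ 24 (mod 299)
123^12 ≡ 261 (mod 299)
123^22 ≡ 277 (mod 299)
123^24 ≡ 248 (mod 299)
123^33 ≡ 70 (mod 299)
123^44 ≡ 185 (mod 299)
123^66 ≡ 116 (mod 299)
123^88 ≡ 139 (mod 299)
123^132 ≡ 1 (mod 299) ✓
Therefore the multiplicative order of 123 modulo 299 is 132.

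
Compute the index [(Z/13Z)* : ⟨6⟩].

1

ord(6) | φ(13) = 13 − 1 = 12 = 2^2 · 3.
Divisors of 12: 1, 2, 3, 4, 6, 12.
Check 6^d mod 13 for each divisor in increasing order:
6^1 ≡ 6 (mod 13)
6^2 ≡ 10 (mod 13)
6^3 ≡ 8 (mod 13)
6^4 ≡ 9 (mod 13)
6^6 ≡ 12 (mod 13)
6^12 ≡ 1 (mod 13) ✓
Thus |⟨6⟩| = ord(6) = 12.
The index is φ(13) / ord(6) = 12 / 12 = 1.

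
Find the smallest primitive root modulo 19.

2

φ(19) = 19 − 1 = 18 = 2 · 3^2.
Test candidates g = 2, 3, … against the prime factors q ∈ {2, 3} of φ(19): g is a generator iff g^(18/q) ≢ 1 for every such q.
g = 2: 2^9 ≡ 18; 2^6 ≡ 7 — none is 1, so 2 is a primitive root.
So 2 is the smallest generator of (Z/19Z)^×.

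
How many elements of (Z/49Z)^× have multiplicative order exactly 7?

6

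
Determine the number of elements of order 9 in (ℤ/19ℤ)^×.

φ(19) = 19 − 1 = 18 = 2 · 3^2.
(Z/19Z)^× is cyclic (|G| = 18); a cyclic group of order m has exactly φ(d) elements of each order d | m, and none otherwise.
9 = 3^2 divides 18, and φ(9) = 6.

6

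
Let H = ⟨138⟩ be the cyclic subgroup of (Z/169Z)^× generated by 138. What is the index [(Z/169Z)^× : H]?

By Lagrange's theorem, ord_169(138) divides φ(169) = φ(13^2) = 13·(13−1) = 156 = 2^2 · 3 · 13.
Divisors of 156: 1, 2, 3, 4, 6, 12, 13, 26, 39, 52, 78, 156.
Evaluate successive powers at the divisors of 156:
138^1 ≡ 138 (mod 169)
138^2 ≡ 116 (mod 169)
138^3 ≡ 122 (mod 169)
138^4 ≡ 105 (mod 169)
138^6 ≡ 12 (mod 169)
138^12 ≡ 144 (mod 169)
138^13 ≡ 99 (mod 169)
138^26 ≡ 168 (mod 169)
138^39 ≡ 70 (mod 169)
138^52 ≡ 1 (mod 169) ✓
The order of 138 is 52, so the subgroup it generates has 52 elements.
[(Z/169Z)^× : ⟨138⟩] = 156/52 = 3.

3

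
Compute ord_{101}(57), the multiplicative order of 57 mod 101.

Since 57 ∈ (Z/101Z)^×, its order divides φ(101) = 101 − 1 = 100 = 2^2 · 5^2.
Divisors of 100: 1, 2, 4, 5, 10, 20, 25, 50, 100.
Check 57^d mod 101 for each divisor in increasing order:
57^1 ≡ 57 (mod 101)
57^2 ≡ 17 (mod 101)
57^4 ≡ 87 (mod 101)
57^5 ≡ 10 (mod 101)
57^10 ≡ 100 (mod 101)
57^20 ≡ 1 (mod 101) ✓
Hence ord(57) = 20.

20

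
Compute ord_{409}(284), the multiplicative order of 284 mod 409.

34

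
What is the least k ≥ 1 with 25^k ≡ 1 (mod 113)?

The order of 25 must divide φ(113) = 113 − 1 = 112 = 2^4 · 7.
Divisors of 112: 1, 2, 4, 7, 8, 14, 16, 28, 56, 112.
Compute 25^d (mod 113) for the divisors d until we hit 1:
25^1 ≡ 25
25^2 ≡ 60
25^4 ≡ 97
25^7 ≡ 69
25^8 ≡ 30
25^14 ≡ 15
25^16 ≡ 109
25^28 ≡ 112
25^56 ≡ 1
So ord_113(25) = 56.

56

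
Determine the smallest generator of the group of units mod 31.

φ(31) = 31 − 1 = 30 = 2 · 3 · 5.
Test candidates g = 2, 3, … against the prime factors q ∈ {2, 3, 5} of φ(31): g is a generator iff g^(30/q) ≢ 1 for every such q.
g = 2: 2^15 ≡ 1 — hits 1, so not a primitive root.
g = 3: 3^15 ≡ 30; 3^10 ≡ 25; 3^6 ≡ 16 — none is 1, so 3 is a primitive root.
So 3 is the smallest generator of (Z/31Z)^×.

3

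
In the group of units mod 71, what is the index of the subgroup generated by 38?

2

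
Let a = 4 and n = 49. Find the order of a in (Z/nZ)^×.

21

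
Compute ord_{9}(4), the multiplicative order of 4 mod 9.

3

Since 4 ∈ (Z/9Z)^×, its order divides φ(9) = φ(3^2) = 3·(3−1) = 6 = 2 · 3.
Divisors of 6: 1, 2, 3, 6.
Compute 4^d (mod 9) for the divisors d until we hit 1:
4^1 ≡ 4 (mod 9)
4^2 ≡ 7 (mod 9)
4^3 ≡ 1 (mod 9) ✓
Therefore the multiplicative order of 4 modulo 9 is 3.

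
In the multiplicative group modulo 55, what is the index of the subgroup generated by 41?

4

Since 41 ∈ (Z/55Z)^×, its order divides φ(55) = φ(5·11) = (5−1)·(11−1) = 4·10 = 40 = 2^3 · 5.
Divisors of 40: 1, 2, 4, 5, 8, 10, 20, 40.
Compute 41^d (mod 55) for the divisors d until we hit 1:
41^1 ≡ 41 (mod 55)
41^2 ≡ 31 (mod 55)
41^4 ≡ 26 (mod 55)
41^5 ≡ 21 (mod 55)
41^8 ≡ 16 (mod 55)
41^10 ≡ 1 (mod 55) ✓
The order of 41 is 10, so the subgroup it generates has 10 elements.
Index = |(Z/55Z)^×| / |⟨41⟩| = 40 / 10 = 4.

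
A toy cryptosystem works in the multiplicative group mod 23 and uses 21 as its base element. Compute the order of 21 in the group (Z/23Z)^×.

22

By Lagrange's theorem, ord_23(21) divides φ(23) = 23 − 1 = 22 = 2 · 11.
Divisors of 22: 1, 2, 11, 22.
Compute 21^d (mod 23) for the divisors d until we hit 1:
21^1 ≡ 21 (mod 23)
21^2 ≡ 4 (mod 23)
21^11 ≡ 22 (mod 23)
21^22 ≡ 1 (mod 23) ✓
So ord_23(21) = 22.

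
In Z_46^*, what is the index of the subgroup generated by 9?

2

ord(9) | φ(46) = φ(2)·φ(23) = 1·22 = 22 = 2 · 11.
Divisors of 22: 1, 2, 11, 22.
Evaluate successive powers at the divisors of 22:
9^1 ≡ 9
9^2 ≡ 35
9^11 ≡ 1
The order of 9 is 11, so the subgroup it generates has 11 elements.
[(Z/46Z)^× : ⟨9⟩] = 22/11 = 2.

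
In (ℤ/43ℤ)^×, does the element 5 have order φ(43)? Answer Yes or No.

Yes

φ(43) = 43 − 1 = 42 = 2 · 3 · 7.
5 is a primitive root mod 43 iff 5^(φ(43)/q) ≢ 1 for every prime q | φ(43), i.e. q ∈ {2, 3, 7}.
5^21 ≡ 42 (mod 43)  [q = 2: ≢ 1 ✓]
5^14 ≡ 36 (mod 43)  [q = 3: ≢ 1 ✓]
5^6 ≡ 16 (mod 43)  [q = 7: ≢ 1 ✓]
None equal 1, so ord_43(5) = 42: 5 is a primitive root.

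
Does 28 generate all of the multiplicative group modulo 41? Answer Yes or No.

Yes

φ(41) = 41 − 1 = 40 = 2^3 · 5.
It suffices to check that the order of 28 is not a proper divisor of 40: compute 28^(40/q) for q ∈ {2, 5}.
28^20 ≡ 40 (mod 41)  [q = 2: ≢ 1 ✓]
28^8 ≡ 10 (mod 41)  [q = 5: ≢ 1 ✓]
Every test exponent gives a nontrivial residue, hence 28 generates the full group.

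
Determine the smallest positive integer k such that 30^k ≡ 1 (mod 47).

The order of 30 must divide φ(47) = 47 − 1 = 46 = 2 · 23.
Divisors of 46: 1, 2, 23, 46.
Check 30^d mod 47 for each divisor in increasing order:
30^1 ≡ 30 (mod 47)
30^2 ≡ 7 (mod 47)
30^23 ≡ 46 (mod 47)
30^46 ≡ 1 (mod 47) ✓
The smallest such exponent is 46, so the order of 30 is 46.

46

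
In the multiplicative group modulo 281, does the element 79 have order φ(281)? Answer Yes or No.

No

φ(281) = 281 − 1 = 280 = 2^3 · 5 · 7.
It suffices to check that the order of 79 is not a proper divisor of 280: compute 79^(280/q) for q ∈ {2, 5, 7}.
79^140 ≡ 1 (mod 281)  [q = 2: ≡ 1 ✗]
79^56 ≡ 1 (mod 281)  [q = 5: ≡ 1 ✗]
79^40 ≡ 181 (mod 281)  [q = 7: ≢ 1 ✓]
The check at q = 2 fails, so 79 generates a proper subgroup.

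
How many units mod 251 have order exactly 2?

φ(251) = 251 − 1 = 250 = 2 · 5^3.
(Z/251Z)^× is cyclic (|G| = 250); a cyclic group of order m has exactly φ(d) elements of each order d | m, and none otherwise.
2 | 250, and φ(2) = 2 − 1 = 1.

1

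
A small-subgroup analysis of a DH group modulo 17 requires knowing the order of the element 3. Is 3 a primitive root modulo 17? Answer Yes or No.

Yes

φ(17) = 17 − 1 = 16 = 2^4.
It suffices to check that the order of 3 is not a proper divisor of 16: compute 3^(16/q) for q ∈ {2}.
3^8 ≡ 16 (mod 17)  [q = 2: ≢ 1 ✓]
Every test exponent gives a nontrivial residue, hence 3 generates the full group.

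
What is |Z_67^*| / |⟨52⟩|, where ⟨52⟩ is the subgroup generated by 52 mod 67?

The order of 52 must divide φ(67) = 67 − 1 = 66 = 2 · 3 · 11.
Divisors of 66: 1, 2, 3, 6, 11, 22, 33, 66.
Evaluate successive powers at the divisors of 66:
52^1 ≡ 52
52^2 ≡ 24
52^3 ≡ 42
52^6 ≡ 22
52^11 ≡ 66
52^22 ≡ 1
The order of 52 is 22, so the subgroup it generates has 22 elements.
Index = |(Z/67Z)^×| / |⟨52⟩| = 66 / 22 = 3.

3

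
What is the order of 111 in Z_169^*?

156

The order of 111 must divide φ(169) = φ(13^2) = 13·(13−1) = 156 = 2^2 · 3 · 13.
Divisors of 156: 1, 2, 3, 4, 6, 12, 13, 26, 39, 52, 78, 156.
Evaluate successive powers at the divisors of 156:
111^1 ≡ 111
111^2 ≡ 153
111^3 ≡ 83
111^4 ≡ 87
111^6 ≡ 129
111^12 ≡ 79
111^13 ≡ 150
111^26 ≡ 23
111^39 ≡ 70
111^52 ≡ 22
111^78 ≡ 168
111^156 ≡ 1
Hence ord(111) = 156.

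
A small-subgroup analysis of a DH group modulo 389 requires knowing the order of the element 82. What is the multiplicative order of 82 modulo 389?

By Lagrange's theorem, ord_389(82) divides φ(389) = 389 − 1 = 388 = 2^2 · 97.
Divisors of 388: 1, 2, 4, 97, 194, 388.
Evaluate successive powers at the divisors of 388:
82^1 ≡ 82 (mod 389)
82^2 ≡ 111 (mod 389)
82^4 ≡ 262 (mod 389)
82^97 ≡ 274 (mod 389)
82^194 ≡ 388 (mod 389)
82^388 ≡ 1 (mod 389) ✓
So ord_389(82) = 388.

388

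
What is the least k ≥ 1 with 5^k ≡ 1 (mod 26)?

ord(5) | φ(26) = φ(2)·φ(13) = 1·12 = 12 = 2^2 · 3.
Divisors of 12: 1, 2, 3, 4, 6, 12.
Check 5^d mod 26 for each divisor in increasing order:
5^1 ≡ 5 (mod 26)
5^2 ≡ 25 (mod 26)
5^3 ≡ 21 (mod 26)
5^4 ≡ 1 (mod 26) ✓
Hence ord(5) = 4.

4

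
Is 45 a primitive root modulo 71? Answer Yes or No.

φ(71) = 71 − 1 = 70 = 2 · 5 · 7.
45 is a primitive root mod 71 iff 45^(φ(71)/q) ≢ 1 for every prime q | φ(71), i.e. q ∈ {2, 5, 7}.
45^35 ≡ 1 (mod 71)  [q = 2: ≡ 1 ✗]
45^14 ≡ 1 (mod 71)  [q = 5: ≡ 1 ✗]
45^10 ≡ 32 (mod 71)  [q = 7: ≢ 1 ✓]
45^35 ≡ 1 shows ord(45) | 35, strictly less than φ(71); not a primitive root.

No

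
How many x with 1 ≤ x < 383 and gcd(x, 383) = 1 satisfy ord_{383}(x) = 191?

φ(383) = 383 − 1 = 382 = 2 · 191.
In a cyclic group of order 382, there are φ(d) elements of order d for each divisor d of 382, and zero for non-divisors.
191 | 382, and φ(191) = 191 − 1 = 190.

190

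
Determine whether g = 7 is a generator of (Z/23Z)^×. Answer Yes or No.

Yes

φ(23) = 23 − 1 = 22 = 2 · 11.
It suffices to check that the order of 7 is not a proper divisor of 22: compute 7^(22/q) for q ∈ {2, 11}.
7^11 ≡ 22 (mod 23)  [q = 2: ≢ 1 ✓]
7^2 ≡ 3 (mod 23)  [q = 11: ≢ 1 ✓]
All checks pass, so 7 has order 22 and is a primitive root modulo 23.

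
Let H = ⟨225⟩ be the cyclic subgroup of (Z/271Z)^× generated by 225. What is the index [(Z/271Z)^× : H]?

ord(225) | φ(271) = 271 − 1 = 270 = 2 · 3^3 · 5.
Divisors of 270: 1, 2, 3, 5, 6, 9, 10, 15, 18, 27, 30, 45, 54, 90, 135, 270.
Compute 225^d (mod 271) for the divisors d until we hit 1:
225^1 ≡ 225 (mod 271)
225^2 ≡ 219 (mod 271)
225^3 ≡ 224 (mod 271)
225^5 ≡ 5 (mod 271)
225^6 ≡ 41 (mod 271)
225^9 ≡ 241 (mod 271)
225^10 ≡ 25 (mod 271)
225^15 ≡ 125 (mod 271)
225^18 ≡ 87 (mod 271)
225^27 ≡ 100 (mod 271)
225^30 ≡ 178 (mod 271)
225^45 ≡ 28 (mod 271)
225^54 ≡ 244 (mod 271)
225^90 ≡ 242 (mod 271)
225^135 ≡ 1 (mod 271) ✓
The order of 225 is 135, so the subgroup it generates has 135 elements.
Index = |(Z/271Z)^×| / |⟨225⟩| = 270 / 135 = 2.

2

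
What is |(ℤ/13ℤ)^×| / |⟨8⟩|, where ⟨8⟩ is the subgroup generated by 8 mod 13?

3

ord(8) | φ(13) = 13 − 1 = 12 = 2^2 · 3.
Divisors of 12: 1, 2, 3, 4, 6, 12.
Test each divisor d:
8^1 ≡ 8
8^2 ≡ 12
8^3 ≡ 5
8^4 ≡ 1
So ord_13(8) = 4, hence |⟨8⟩| = 4.
[(Z/13Z)^× : ⟨8⟩] = 12/4 = 3.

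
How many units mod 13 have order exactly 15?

0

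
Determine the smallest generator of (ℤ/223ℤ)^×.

φ(223) = 223 − 1 = 222 = 2 · 3 · 37.
g is a primitive root iff g^(222/q) ≢ 1 (mod 223) for each prime q ∈ {2, 3, 37}.
g = 2: 2^111 ≡ 1 — hits 1, so not a primitive root.
g = 3: 3^111 ≡ 222; 3^74 ≡ 183; 3^6 ≡ 60 — none is 1, so 3 is a primitive root.
So 3 is the smallest generator of (Z/223Z)^×.

3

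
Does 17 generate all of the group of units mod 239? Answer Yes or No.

φ(239) = 239 − 1 = 238 = 2 · 7 · 17.
It suffices to check that the order of 17 is not a proper divisor of 238: compute 17^(238/q) for q ∈ {2, 7, 17}.
17^119 ≡ 1 (mod 239)  [q = 2: ≡ 1 ✗]
17^34 ≡ 201 (mod 239)  [q = 7: ≢ 1 ✓]
17^14 ≡ 211 (mod 239)  [q = 17: ≢ 1 ✓]
Since 17^119 ≡ 1, the order of 17 divides 119 < 238, so 17 is not a primitive root.

No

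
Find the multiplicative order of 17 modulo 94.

23

By Lagrange's theorem, ord_94(17) divides φ(94) = φ(2)·φ(47) = 1·46 = 46 = 2 · 23.
Divisors of 46: 1, 2, 23, 46.
Check 17^d mod 94 for each divisor in increasing order:
17^1 ≡ 17 (mod 94)
17^2 ≡ 7 (mod 94)
17^23 ≡ 1 (mod 94) ✓
So ord_94(17) = 23.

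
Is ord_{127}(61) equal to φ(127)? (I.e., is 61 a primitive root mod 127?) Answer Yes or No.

φ(127) = 127 − 1 = 126 = 2 · 3^2 · 7.
An element g generates (Z/127Z)^× iff g^(126/q) ≢ 1 (mod 127) for each prime q ∈ {2, 3, 7}.
61^63 ≡ 1 (mod 127)  [q = 2: ≡ 1 ✗]
61^42 ≡ 1 (mod 127)  [q = 3: ≡ 1 ✗]
61^18 ≡ 4 (mod 127)  [q = 7: ≢ 1 ✓]
Since 61^63 ≡ 1, the order of 61 divides 63 < 126, so 61 is not a primitive root.

No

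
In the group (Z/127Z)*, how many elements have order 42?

φ(127) = 127 − 1 = 126 = 2 · 3^2 · 7.
Since (Z/127Z)^× is cyclic of order 126, the number of elements of order d is φ(d) when d | 126 and 0 otherwise.
42 = 2 · 3 · 7 divides 126, and φ(42) = 12.

12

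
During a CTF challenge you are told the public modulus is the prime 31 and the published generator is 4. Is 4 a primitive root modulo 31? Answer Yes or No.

No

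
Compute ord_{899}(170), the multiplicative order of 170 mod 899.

By Lagrange's theorem, ord_899(170) divides φ(899) = φ(29·31) = (29−1)·(31−1) = 28·30 = 840 = 2^3 · 3 · 5 · 7.
Divisors of 840: 1, 2, 3, 4, 5, 6, 7, 8, 10, 12, 14, 15, 20, 21, 24, 28, 30, 35, 40, 42, 56, 60, 70, 84, 105, 120, 140, 168, 210, 280, 420, 840.
Evaluate successive powers at the divisors of 840:
170^1 ≡ 170 (mod 899)
170^2 ≡ 132 (mod 899)
170^3 ≡ 864 (mod 899)
170^4 ≡ 343 (mod 899)
170^5 ≡ 774 (mod 899)
170^6 ≡ 326 (mod 899)
170^7 ≡ 581 (mod 899)
170^8 ≡ 779 (mod 899)
170^10 ≡ 342 (mod 899)
170^12 ≡ 194 (mod 899)
170^14 ≡ 436 (mod 899)
170^15 ≡ 402 (mod 899)
170^20 ≡ 94 (mod 899)
170^21 ≡ 697 (mod 899)
170^24 ≡ 777 (mod 899)
170^28 ≡ 407 (mod 899)
170^30 ≡ 683 (mod 899)
170^35 ≡ 30 (mod 899)
170^40 ≡ 745 (mod 899)
170^42 ≡ 349 (mod 899)
170^56 ≡ 233 (mod 899)
170^60 ≡ 807 (mod 899)
170^70 ≡ 1 (mod 899) ✓
Hence ord(170) = 70.

70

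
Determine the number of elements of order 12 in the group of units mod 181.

4

φ(181) = 181 − 1 = 180 = 2^2 · 3^2 · 5.
(Z/181Z)^× is cyclic (|G| = 180); a cyclic group of order m has exactly φ(d) elements of each order d | m, and none otherwise.
12 = 2^2 · 3 divides 180, and φ(12) = 4.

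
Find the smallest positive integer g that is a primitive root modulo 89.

3

φ(89) = 89 − 1 = 88 = 2^3 · 11.
Test candidates g = 2, 3, … against the prime factors q ∈ {2, 11} of φ(89): g is a generator iff g^(88/q) ≢ 1 for every such q.
g = 2: 2^44 ≡ 1 — hits 1, so not a primitive root.
g = 3: 3^44 ≡ 88; 3^8 ≡ 64 — none is 1, so 3 is a primitive root.
Hence the least primitive root of 89 is 3.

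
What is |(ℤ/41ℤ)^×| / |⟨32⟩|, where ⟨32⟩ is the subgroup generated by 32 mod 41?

10

ord(32) | φ(41) = 41 − 1 = 40 = 2^3 · 5.
Divisors of 40: 1, 2, 4, 5, 8, 10, 20, 40.
Test each divisor d:
32^1 ≡ 32
32^2 ≡ 40
32^4 ≡ 1
Thus |⟨32⟩| = ord(32) = 4.
Index = |(Z/41Z)^×| / |⟨32⟩| = 40 / 4 = 10.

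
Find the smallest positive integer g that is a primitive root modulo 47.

φ(47) = 47 − 1 = 46 = 2 · 23.
g is a primitive root iff g^(46/q) ≢ 1 (mod 47) for each prime q ∈ {2, 23}.
g = 2: 2^23 ≡ 1 — hits 1, so not a primitive root.
g = 3: 3^23 ≡ 1 — hits 1, so not a primitive root.
g = 4: 4^23 ≡ 1 — hits 1, so not a primitive root.
g = 5: 5^23 ≡ 46; 5^2 ≡ 25 — none is 1, so 5 is a primitive root.
So 5 is the smallest generator of (Z/47Z)^×.

5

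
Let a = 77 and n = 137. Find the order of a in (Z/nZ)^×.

34

By Lagrange's theorem, ord_137(77) divides φ(137) = 137 − 1 = 136 = 2^3 · 17.
Divisors of 136: 1, 2, 4, 8, 17, 34, 68, 136.
Evaluate successive powers at the divisors of 136:
77^1 ≡ 77
77^2 ≡ 38
77^4 ≡ 74
77^8 ≡ 133
77^17 ≡ 136
77^34 ≡ 1
So ord_137(77) = 34.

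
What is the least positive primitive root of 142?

φ(142) = φ(2)·φ(71) = 1·70 = 70 = 2 · 5 · 7.
g is a primitive root iff g^(70/q) ≢ 1 (mod 142) for each prime q ∈ {2, 5, 7}.
g = 2: gcd(2, 142) = 2 > 1, not a unit — skip.
g = 3: 3^35 ≡ 1 — hits 1, so not a primitive root.
g = 4: gcd(4, 142) = 2 > 1, not a unit — skip.
g = 5: 5^35 ≡ 1 — hits 1, so not a primitive root.
g = 6: gcd(6, 142) = 2 > 1, not a unit — skip.
g = 7: 7^35 ≡ 141; 7^14 ≡ 125; 7^10 ≡ 45 — none is 1, so 7 is a primitive root.
So 7 is the smallest generator of (Z/142Z)^×.

7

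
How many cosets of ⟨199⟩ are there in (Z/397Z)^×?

9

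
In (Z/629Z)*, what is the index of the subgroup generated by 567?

ord(567) | φ(629) = φ(17·37) = (17−1)·(37−1) = 16·36 = 576 = 2^6 · 3^2.
Divisors of 576: 1, 2, 3, 4, 6, 8, 9, 12, 16, 18, 24, 32, 36, 48, 64, 72, 96, 144, 192, 288, 576.
Check 567^d mod 629 for each divisor in increasing order:
567^1 ≡ 567 (mod 629)
567^2 ≡ 70 (mod 629)
567^3 ≡ 63 (mod 629)
567^4 ≡ 497 (mod 629)
567^6 ≡ 195 (mod 629)
567^8 ≡ 441 (mod 629)
567^9 ≡ 334 (mod 629)
567^12 ≡ 285 (mod 629)
567^16 ≡ 120 (mod 629)
567^18 ≡ 223 (mod 629)
567^24 ≡ 84 (mod 629)
567^32 ≡ 562 (mod 629)
567^36 ≡ 38 (mod 629)
567^48 ≡ 137 (mod 629)
567^64 ≡ 86 (mod 629)
567^72 ≡ 186 (mod 629)
567^96 ≡ 528 (mod 629)
567^144 ≡ 1 (mod 629) ✓
So ord_629(567) = 144, hence |⟨567⟩| = 144.
[(Z/629Z)^× : ⟨567⟩] = 576/144 = 4.

4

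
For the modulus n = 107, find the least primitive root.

φ(107) = 107 − 1 = 106 = 2 · 53.
g is a primitive root iff g^(106/q) ≢ 1 (mod 107) for each prime q ∈ {2, 53}.
g = 2: 2^53 ≡ 106; 2^2 ≡ 4 — none is 1, so 2 is a primitive root.
So 2 is the smallest generator of (Z/107Z)^×.

2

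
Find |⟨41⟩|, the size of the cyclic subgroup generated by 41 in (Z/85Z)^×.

Since 41 ∈ (Z/85Z)^×, its order divides φ(85) = φ(5·17) = (5−1)·(17−1) = 4·16 = 64 = 2^6.
Divisors of 64: 1, 2, 4, 8, 16, 32, 64.
Evaluate successive powers at the divisors of 64:
41^1 ≡ 41 (mod 85)
41^2 ≡ 66 (mod 85)
41^4 ≡ 21 (mod 85)
41^8 ≡ 16 (mod 85)
41^16 ≡ 1 (mod 85) ✓
The smallest such exponent is 16, so the order of 41 is 16.

16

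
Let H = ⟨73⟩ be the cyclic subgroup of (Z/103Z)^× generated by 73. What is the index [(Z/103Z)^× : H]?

Since 73 ∈ (Z/103Z)^×, its order divides φ(103) = 103 − 1 = 102 = 2 · 3 · 17.
Divisors of 102: 1, 2, 3, 6, 17, 34, 51, 102.
Compute 73^d (mod 103) for the divisors d until we hit 1:
73^1 ≡ 73 (mod 103)
73^2 ≡ 76 (mod 103)
73^3 ≡ 89 (mod 103)
73^6 ≡ 93 (mod 103)
73^17 ≡ 102 (mod 103)
73^34 ≡ 1 (mod 103) ✓
The order of 73 is 34, so the subgroup it generates has 34 elements.
Index = |(Z/103Z)^×| / |⟨73⟩| = 102 / 34 = 3.

3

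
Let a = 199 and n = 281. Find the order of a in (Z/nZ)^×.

Since 199 ∈ (Z/281Z)^×, its order divides φ(281) = 281 − 1 = 280 = 2^3 · 5 · 7.
Divisors of 280: 1, 2, 4, 5, 7, 8, 10, 14, 20, 28, 35, 40, 56, 70, 140, 280.
Compute 199^d (mod 281) for the divisors d until we hit 1:
199^1 ≡ 199 (mod 281)
199^2 ≡ 261 (mod 281)
199^4 ≡ 119 (mod 281)
199^5 ≡ 77 (mod 281)
199^7 ≡ 146 (mod 281)
199^8 ≡ 111 (mod 281)
199^10 ≡ 28 (mod 281)
199^14 ≡ 241 (mod 281)
199^20 ≡ 222 (mod 281)
199^28 ≡ 195 (mod 281)
199^35 ≡ 89 (mod 281)
199^40 ≡ 109 (mod 281)
199^56 ≡ 90 (mod 281)
199^70 ≡ 53 (mod 281)
199^140 ≡ 280 (mod 281)
199^280 ≡ 1 (mod 281) ✓
The smallest such exponent is 280, so the order of 199 is 280.

280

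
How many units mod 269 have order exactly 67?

φ(269) = 269 − 1 = 268 = 2^2 · 67.
Since (Z/269Z)^× is cyclic of order 268, the number of elements of order d is φ(d) when d | 268 and 0 otherwise.
67 | 268, and φ(67) = 67 − 1 = 66.

66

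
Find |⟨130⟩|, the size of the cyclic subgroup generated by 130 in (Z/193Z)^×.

12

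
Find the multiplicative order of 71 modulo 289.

ord(71) | φ(289) = φ(17^2) = 17·(17−1) = 272 = 2^4 · 17.
Divisors of 272: 1, 2, 4, 8, 16, 17, 34, 68, 136, 272.
Compute 71^d (mod 289) for the divisors d until we hit 1:
71^1 ≡ 71
71^2 ≡ 128
71^4 ≡ 200
71^8 ≡ 118
71^16 ≡ 52
71^17 ≡ 224
71^34 ≡ 179
71^68 ≡ 251
71^136 ≡ 288
71^272 ≡ 1
So ord_289(71) = 272.

272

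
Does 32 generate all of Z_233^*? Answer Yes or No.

No

φ(233) = 233 − 1 = 232 = 2^3 · 29.
An element g generates (Z/233Z)^× iff g^(232/q) ≢ 1 (mod 233) for each prime q ∈ {2, 29}.
32^116 ≡ 1 (mod 233)  [q = 2: ≡ 1 ✗]
32^8 ≡ 184 (mod 233)  [q = 29: ≢ 1 ✓]
The check at q = 2 fails, so 32 generates a proper subgroup.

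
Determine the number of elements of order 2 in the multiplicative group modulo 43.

φ(43) = 43 − 1 = 42 = 2 · 3 · 7.
Since (Z/43Z)^× is cyclic of order 42, the number of elements of order d is φ(d) when d | 42 and 0 otherwise.
2 | 42, and φ(2) = 2 − 1 = 1.

1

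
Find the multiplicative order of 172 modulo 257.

256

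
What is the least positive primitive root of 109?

φ(109) = 109 − 1 = 108 = 2^2 · 3^3.
Test candidates g = 2, 3, … against the prime factors q ∈ {2, 3} of φ(109): g is a generator iff g^(108/q) ≢ 1 for every such q.
g = 2: 2^54 ≡ 108; 2^36 ≡ 1 — hits 1, so not a primitive root.
g = 3: 3^54 ≡ 1 — hits 1, so not a primitive root.
g = 4: 4^54 ≡ 1 — hits 1, so not a primitive root.
g = 5: 5^54 ≡ 1 — hits 1, so not a primitive root.
g = 6: 6^54 ≡ 108; 6^36 ≡ 63 — none is 1, so 6 is a primitive root.
The smallest primitive root modulo 109 is 6.

6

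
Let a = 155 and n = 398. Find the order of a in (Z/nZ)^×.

99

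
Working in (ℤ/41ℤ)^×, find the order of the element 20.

ord(20) | φ(41) = 41 − 1 = 40 = 2^3 · 5.
Divisors of 40: 1, 2, 4, 5, 8, 10, 20, 40.
Evaluate successive powers at the divisors of 40:
20^1 ≡ 20 (mod 41)
20^2 ≡ 31 (mod 41)
20^4 ≡ 18 (mod 41)
20^5 ≡ 32 (mod 41)
20^8 ≡ 37 (mod 41)
20^10 ≡ 40 (mod 41)
20^20 ≡ 1 (mod 41) ✓
Hence ord(20) = 20.

20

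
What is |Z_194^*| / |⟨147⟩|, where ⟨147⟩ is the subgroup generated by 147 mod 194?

12

Since 147 ∈ (Z/194Z)^×, its order divides φ(194) = φ(2)·φ(97) = 1·96 = 96 = 2^5 · 3.
Divisors of 96: 1, 2, 3, 4, 6, 8, 12, 16, 24, 32, 48, 96.
Evaluate successive powers at the divisors of 96:
147^1 ≡ 147
147^2 ≡ 75
147^3 ≡ 161
147^4 ≡ 193
147^6 ≡ 119
147^8 ≡ 1
So ord_194(147) = 8, hence |⟨147⟩| = 8.
Index = |(Z/194Z)^×| / |⟨147⟩| = 96 / 8 = 12.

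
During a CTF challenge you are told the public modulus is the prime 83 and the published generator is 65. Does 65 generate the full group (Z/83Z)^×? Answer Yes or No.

φ(83) = 83 − 1 = 82 = 2 · 41.
An element g generates (Z/83Z)^× iff g^(82/q) ≢ 1 (mod 83) for each prime q ∈ {2, 41}.
65^41 ≡ 1 (mod 83)  [q = 2: ≡ 1 ✗]
65^2 ≡ 75 (mod 83)  [q = 41: ≢ 1 ✓]
The check at q = 2 fails, so 65 generates a proper subgroup.

No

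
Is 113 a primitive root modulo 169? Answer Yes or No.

No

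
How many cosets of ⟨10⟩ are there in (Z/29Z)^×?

The order of 10 must divide φ(29) = 29 − 1 = 28 = 2^2 · 7.
Divisors of 28: 1, 2, 4, 7, 14, 28.
Test each divisor d:
10^1 ≡ 10
10^2 ≡ 13
10^4 ≡ 24
10^7 ≡ 17
10^14 ≡ 28
10^28 ≡ 1
Thus |⟨10⟩| = ord(10) = 28.
Index = |(Z/29Z)^×| / |⟨10⟩| = 28 / 28 = 1.

1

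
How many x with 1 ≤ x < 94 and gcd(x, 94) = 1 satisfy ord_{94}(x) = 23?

φ(94) = φ(2)·φ(47) = 1·46 = 46 = 2 · 23.
(Z/94Z)^× is cyclic (|G| = 46); a cyclic group of order m has exactly φ(d) elements of each order d | m, and none otherwise.
23 | 46, and φ(23) = 23 − 1 = 22.

22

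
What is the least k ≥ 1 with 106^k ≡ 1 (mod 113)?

7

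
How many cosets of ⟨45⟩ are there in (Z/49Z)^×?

1

ord(45) | φ(49) = φ(7^2) = 7·(7−1) = 42 = 2 · 3 · 7.
Divisors of 42: 1, 2, 3, 6, 7, 14, 21, 42.
Compute 45^d (mod 49) for the divisors d until we hit 1:
45^1 ≡ 45 (mod 49)
45^2 ≡ 16 (mod 49)
45^3 ≡ 34 (mod 49)
45^6 ≡ 29 (mod 49)
45^7 ≡ 31 (mod 49)
45^14 ≡ 30 (mod 49)
45^21 ≡ 48 (mod 49)
45^42 ≡ 1 (mod 49) ✓
The order of 45 is 42, so the subgroup it generates has 42 elements.
[(Z/49Z)^× : ⟨45⟩] = 42/42 = 1.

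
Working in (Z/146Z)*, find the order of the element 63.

8

By Lagrange's theorem, ord_146(63) divides φ(146) = φ(2)·φ(73) = 1·72 = 72 = 2^3 · 3^2.
Divisors of 72: 1, 2, 3, 4, 6, 8, 9, 12, 18, 24, 36, 72.
Check 63^d mod 146 for each divisor in increasing order:
63^1 ≡ 63 (mod 146)
63^2 ≡ 27 (mod 146)
63^3 ≡ 95 (mod 146)
63^4 ≡ 145 (mod 146)
63^6 ≡ 119 (mod 146)
63^8 ≡ 1 (mod 146) ✓
Therefore the multiplicative order of 63 modulo 146 is 8.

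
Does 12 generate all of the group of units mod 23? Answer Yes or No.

φ(23) = 23 − 1 = 22 = 2 · 11.
Test 12^(22/q) mod 23 for each prime factor q of 22:
12^11 ≡ 1 (mod 23)  [q = 2: ≡ 1 ✗]
12^2 ≡ 6 (mod 23)  [q = 11: ≢ 1 ✓]
Since 12^11 ≡ 1, the order of 12 divides 11 < 22, so 12 is not a primitive root.

No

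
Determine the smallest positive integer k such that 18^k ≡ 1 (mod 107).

106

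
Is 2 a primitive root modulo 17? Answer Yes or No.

φ(17) = 17 − 1 = 16 = 2^4.
Test 2^(16/q) mod 17 for each prime factor q of 16:
2^8 ≡ 1 (mod 17)  [q = 2: ≡ 1 ✗]
Since 2^8 ≡ 1, the order of 2 divides 8 < 16, so 2 is not a primitive root.

No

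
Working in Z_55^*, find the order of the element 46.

10

ord(46) | φ(55) = φ(5·11) = (5−1)·(11−1) = 4·10 = 40 = 2^3 · 5.
Divisors of 40: 1, 2, 4, 5, 8, 10, 20, 40.
Test each divisor d:
46^1 ≡ 46
46^2 ≡ 26
46^4 ≡ 16
46^5 ≡ 21
46^8 ≡ 36
46^10 ≡ 1
Therefore the multiplicative order of 46 modulo 55 is 10.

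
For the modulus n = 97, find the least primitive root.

5

φ(97) = 97 − 1 = 96 = 2^5 · 3.
Test candidates g = 2, 3, … against the prime factors q ∈ {2, 3} of φ(97): g is a generator iff g^(96/q) ≢ 1 for every such q.
g = 2: 2^48 ≡ 1 — hits 1, so not a primitive root.
g = 3: 3^48 ≡ 1 — hits 1, so not a primitive root.
g = 4: 4^48 ≡ 1 — hits 1, so not a primitive root.
g = 5: 5^48 ≡ 96; 5^32 ≡ 35 — none is 1, so 5 is a primitive root.
So 5 is the smallest generator of (Z/97Z)^×.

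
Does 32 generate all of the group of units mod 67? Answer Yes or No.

φ(67) = 67 − 1 = 66 = 2 · 3 · 11.
32 is a primitive root mod 67 iff 32^(φ(67)/q) ≢ 1 for every prime q | φ(67), i.e. q ∈ {2, 3, 11}.
32^33 ≡ 66 (mod 67)  [q = 2: ≢ 1 ✓]
32^22 ≡ 29 (mod 67)  [q = 3: ≢ 1 ✓]
32^6 ≡ 25 (mod 67)  [q = 11: ≢ 1 ✓]
None equal 1, so ord_67(32) = 66: 32 is a primitive root.

Yes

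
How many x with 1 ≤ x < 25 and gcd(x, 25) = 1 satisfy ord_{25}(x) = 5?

4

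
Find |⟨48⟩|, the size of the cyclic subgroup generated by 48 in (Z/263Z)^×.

The order of 48 must divide φ(263) = 263 − 1 = 262 = 2 · 131.
Divisors of 262: 1, 2, 131, 262.
Test each divisor d:
48^1 ≡ 48
48^2 ≡ 200
48^131 ≡ 1
Hence ord(48) = 131.

131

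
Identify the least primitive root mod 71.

7

φ(71) = 71 − 1 = 70 = 2 · 5 · 7.
Test candidates g = 2, 3, … against the prime factors q ∈ {2, 5, 7} of φ(71): g is a generator iff g^(70/q) ≢ 1 for every such q.
g = 2: 2^35 ≡ 1 — hits 1, so not a primitive root.
g = 3: 3^35 ≡ 1 — hits 1, so not a primitive root.
g = 4: 4^35 ≡ 1 — hits 1, so not a primitive root.
g = 5: 5^35 ≡ 1 — hits 1, so not a primitive root.
g = 6: 6^35 ≡ 1 — hits 1, so not a primitive root.
g = 7: 7^35 ≡ 70; 7^14 ≡ 54; 7^10 ≡ 45 — none is 1, so 7 is a primitive root.
So 7 is the smallest generator of (Z/71Z)^×.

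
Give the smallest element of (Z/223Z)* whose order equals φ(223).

3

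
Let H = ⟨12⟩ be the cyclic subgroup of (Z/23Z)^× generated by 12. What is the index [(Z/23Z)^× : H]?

2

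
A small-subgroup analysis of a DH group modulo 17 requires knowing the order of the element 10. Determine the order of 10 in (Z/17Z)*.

The order of 10 must divide φ(17) = 17 − 1 = 16 = 2^4.
Divisors of 16: 1, 2, 4, 8, 16.
Evaluate successive powers at the divisors of 16:
10^1 ≡ 10 (mod 17)
10^2 ≡ 15 (mod 17)
10^4 ≡ 4 (mod 17)
10^8 ≡ 16 (mod 17)
10^16 ≡ 1 (mod 17) ✓
The smallest such exponent is 16, so the order of 10 is 16.

16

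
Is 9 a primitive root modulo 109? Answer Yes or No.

No

φ(109) = 109 − 1 = 108 = 2^2 · 3^3.
An element g generates (Z/109Z)^× iff g^(108/q) ≢ 1 (mod 109) for each prime q ∈ {2, 3}.
9^54 ≡ 1 (mod 109)  [q = 2: ≡ 1 ✗]
9^36 ≡ 45 (mod 109)  [q = 3: ≢ 1 ✓]
9^54 ≡ 1 shows ord(9) | 54, strictly less than φ(109); not a primitive root.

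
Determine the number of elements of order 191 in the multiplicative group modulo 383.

190

φ(383) = 383 − 1 = 382 = 2 · 191.
In a cyclic group of order 382, there are φ(d) elements of order d for each divisor d of 382, and zero for non-divisors.
191 | 382, and φ(191) = 191 − 1 = 190.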